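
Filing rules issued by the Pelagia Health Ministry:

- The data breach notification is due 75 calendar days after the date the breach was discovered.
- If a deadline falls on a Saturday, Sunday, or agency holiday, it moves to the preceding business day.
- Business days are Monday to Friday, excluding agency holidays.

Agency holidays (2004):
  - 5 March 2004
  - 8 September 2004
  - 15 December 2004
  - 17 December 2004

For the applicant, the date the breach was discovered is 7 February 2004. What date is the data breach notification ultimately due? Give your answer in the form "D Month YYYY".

22 April 2004

Trigger date 7 February 2004 + 75 calendar days = 22 April 2004.
Since 22 April 2004 is a Thursday and not a holiday, the date is unchanged.
So the filing is due 22 April 2004.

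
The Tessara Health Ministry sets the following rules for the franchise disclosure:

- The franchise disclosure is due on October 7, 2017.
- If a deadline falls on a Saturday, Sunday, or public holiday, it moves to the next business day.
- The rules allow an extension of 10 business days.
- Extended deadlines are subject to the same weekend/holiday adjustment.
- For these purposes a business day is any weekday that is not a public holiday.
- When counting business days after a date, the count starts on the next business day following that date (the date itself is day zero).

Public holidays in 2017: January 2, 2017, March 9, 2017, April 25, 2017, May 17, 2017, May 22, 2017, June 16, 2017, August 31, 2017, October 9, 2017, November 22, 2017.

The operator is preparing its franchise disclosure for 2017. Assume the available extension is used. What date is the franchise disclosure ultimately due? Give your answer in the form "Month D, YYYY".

October 24, 2017

The statutory due date is October 7, 2017.
October 7, 2017 falls on a Saturday. Rolling to the next business day gives October 10, 2017, a Tuesday.
The 10-business-day extension runs from October 10, 2017 to October 24, 2017.
October 24, 2017 falls on a Tuesday, which is a business day, so no adjustment is needed.
The final due date is October 24, 2017.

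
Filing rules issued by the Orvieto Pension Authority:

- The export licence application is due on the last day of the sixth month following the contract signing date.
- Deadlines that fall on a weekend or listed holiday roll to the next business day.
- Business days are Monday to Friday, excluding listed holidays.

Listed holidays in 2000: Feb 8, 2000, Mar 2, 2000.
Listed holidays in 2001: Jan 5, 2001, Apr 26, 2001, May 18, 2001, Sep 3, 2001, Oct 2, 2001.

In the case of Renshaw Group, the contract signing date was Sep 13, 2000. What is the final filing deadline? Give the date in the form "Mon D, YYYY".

The sixth month after Sep 13, 2000 is March 2001, whose last day is Mar 31, 2001.
Because Mar 31, 2001 is a Saturday, the deadline becomes Apr 2, 2001 (Monday).
Final deadline: Apr 2, 2001.

Apr 2, 2001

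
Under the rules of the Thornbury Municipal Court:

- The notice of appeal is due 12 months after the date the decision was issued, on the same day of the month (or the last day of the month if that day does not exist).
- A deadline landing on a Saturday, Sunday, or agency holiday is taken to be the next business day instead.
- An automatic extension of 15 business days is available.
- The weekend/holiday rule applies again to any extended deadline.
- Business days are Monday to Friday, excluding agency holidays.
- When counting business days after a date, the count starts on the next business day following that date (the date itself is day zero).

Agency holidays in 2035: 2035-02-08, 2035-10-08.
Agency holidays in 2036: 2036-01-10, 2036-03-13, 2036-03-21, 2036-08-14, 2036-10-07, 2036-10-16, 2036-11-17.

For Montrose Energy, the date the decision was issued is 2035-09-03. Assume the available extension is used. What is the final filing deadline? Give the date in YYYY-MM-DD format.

12 months after 2035-09-03, on the same day of the month, is 2036-09-03.
2036-09-03 (Wednesday) is already a business day.
Counting 15 further business days from 2036-09-03 reaches 2036-09-24.
2036-09-24 falls on a Wednesday, which is a business day, so no adjustment is needed.
Deadline: 2036-09-24.

2036-09-24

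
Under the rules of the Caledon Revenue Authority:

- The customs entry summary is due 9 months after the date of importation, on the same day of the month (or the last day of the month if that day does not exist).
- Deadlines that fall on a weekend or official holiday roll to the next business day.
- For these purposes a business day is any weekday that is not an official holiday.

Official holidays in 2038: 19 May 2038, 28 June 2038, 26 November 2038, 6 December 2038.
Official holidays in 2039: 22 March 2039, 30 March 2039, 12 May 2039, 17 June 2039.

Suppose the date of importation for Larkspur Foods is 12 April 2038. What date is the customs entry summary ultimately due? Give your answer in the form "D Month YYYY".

9 months after 12 April 2038, on the same day of the month, is 12 January 2039.
12 January 2039 falls on a Wednesday, which is a business day, so no adjustment is needed.
So the filing is due 12 January 2039.

12 January 2039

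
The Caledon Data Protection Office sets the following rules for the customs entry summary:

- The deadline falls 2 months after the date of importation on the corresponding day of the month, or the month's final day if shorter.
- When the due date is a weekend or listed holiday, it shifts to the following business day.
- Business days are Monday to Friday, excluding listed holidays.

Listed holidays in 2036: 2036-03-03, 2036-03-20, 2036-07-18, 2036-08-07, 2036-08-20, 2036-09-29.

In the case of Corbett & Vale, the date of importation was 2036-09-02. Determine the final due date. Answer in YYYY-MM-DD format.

Moving 2 months forward from 2036-09-02 on the corresponding day gives 2036-11-02.
2036-11-02 falls on a Sunday. Rolling to the next business day gives 2036-11-03, a Monday.
So the filing is due 2036-11-03.

2036-11-03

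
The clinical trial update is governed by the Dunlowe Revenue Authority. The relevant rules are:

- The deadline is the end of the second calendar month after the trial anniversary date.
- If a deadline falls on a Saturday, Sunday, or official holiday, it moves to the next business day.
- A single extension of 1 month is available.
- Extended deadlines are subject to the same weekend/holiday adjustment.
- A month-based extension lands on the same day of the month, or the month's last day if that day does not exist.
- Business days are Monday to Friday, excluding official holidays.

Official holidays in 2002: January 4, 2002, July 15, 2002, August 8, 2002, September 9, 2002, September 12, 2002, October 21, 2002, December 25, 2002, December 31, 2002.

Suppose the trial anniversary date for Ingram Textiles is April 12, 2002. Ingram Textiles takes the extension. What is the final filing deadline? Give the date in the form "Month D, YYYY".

August 1, 2002

2 months after April 12, 2002 falls in June 2002; the last day of that month is June 30, 2002.
June 30, 2002 is a Sunday; the next business day is July 1, 2002 (Monday).
Add 1 month to July 1, 2002: August 1, 2002.
August 1, 2002 falls on a Thursday, which is a business day, so no adjustment is needed.
So the filing is due August 1, 2002.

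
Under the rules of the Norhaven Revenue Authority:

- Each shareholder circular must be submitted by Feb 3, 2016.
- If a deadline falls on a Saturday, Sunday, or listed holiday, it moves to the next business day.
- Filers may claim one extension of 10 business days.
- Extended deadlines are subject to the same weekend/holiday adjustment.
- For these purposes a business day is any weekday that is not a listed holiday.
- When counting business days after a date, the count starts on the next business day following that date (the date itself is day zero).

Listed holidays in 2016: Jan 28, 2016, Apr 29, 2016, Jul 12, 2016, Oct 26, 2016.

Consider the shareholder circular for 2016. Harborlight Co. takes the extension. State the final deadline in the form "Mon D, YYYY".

The stated deadline is Feb 3, 2016.
Feb 3, 2016 falls on a Wednesday, which is a business day, so no adjustment is needed.
Counting 10 further business days from Feb 3, 2016 reaches Feb 17, 2016.
Since Feb 17, 2016 is a Wednesday and not a holiday, the date is unchanged.
The final due date is Feb 17, 2016.

Feb 17, 2016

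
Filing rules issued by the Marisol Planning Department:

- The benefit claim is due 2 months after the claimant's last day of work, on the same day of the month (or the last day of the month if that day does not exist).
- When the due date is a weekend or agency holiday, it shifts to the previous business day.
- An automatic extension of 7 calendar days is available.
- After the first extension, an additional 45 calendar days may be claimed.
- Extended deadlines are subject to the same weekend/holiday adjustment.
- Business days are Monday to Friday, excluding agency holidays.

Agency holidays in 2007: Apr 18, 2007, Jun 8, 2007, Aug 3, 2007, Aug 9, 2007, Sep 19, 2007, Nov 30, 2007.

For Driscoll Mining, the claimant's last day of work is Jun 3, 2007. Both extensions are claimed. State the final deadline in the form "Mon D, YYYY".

2 months after Jun 3, 2007, on the same day of the month, is Aug 3, 2007.
Because Aug 3, 2007 is a listed holiday, the deadline becomes Aug 2, 2007 (Thursday).
The 7-calendar-day extension moves the deadline from Aug 2, 2007 to Aug 9, 2007.
Aug 9, 2007 is a listed holiday, so it moves to the preceding business day, Aug 8, 2007 (Wednesday).
Applying the 45-calendar-day extension: Aug 8, 2007 + 45 days = Sep 22, 2007.
Because Sep 22, 2007 is a Saturday, the deadline becomes Sep 21, 2007 (Friday).
Deadline: Sep 21, 2007.

Sep 21, 2007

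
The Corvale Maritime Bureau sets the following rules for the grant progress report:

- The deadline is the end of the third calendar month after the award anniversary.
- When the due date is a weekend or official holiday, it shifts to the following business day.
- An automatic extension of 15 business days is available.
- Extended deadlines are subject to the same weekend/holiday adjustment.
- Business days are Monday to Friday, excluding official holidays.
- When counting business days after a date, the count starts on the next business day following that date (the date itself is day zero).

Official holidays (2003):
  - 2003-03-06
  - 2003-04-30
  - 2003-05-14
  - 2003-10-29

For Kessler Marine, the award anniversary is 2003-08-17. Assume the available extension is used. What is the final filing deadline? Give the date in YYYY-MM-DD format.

3 months after 2003-08-17 falls in November 2003; the last day of that month is 2003-11-30.
2003-11-30 falls on a Sunday. Rolling to the next business day gives 2003-12-01, a Monday.
Applying the 15-business-day extension: 15 business days after 2003-12-01 is 2003-12-22.
2003-12-22 is a Monday and not a listed holiday, so it stands.
The final due date is 2003-12-22.

2003-12-22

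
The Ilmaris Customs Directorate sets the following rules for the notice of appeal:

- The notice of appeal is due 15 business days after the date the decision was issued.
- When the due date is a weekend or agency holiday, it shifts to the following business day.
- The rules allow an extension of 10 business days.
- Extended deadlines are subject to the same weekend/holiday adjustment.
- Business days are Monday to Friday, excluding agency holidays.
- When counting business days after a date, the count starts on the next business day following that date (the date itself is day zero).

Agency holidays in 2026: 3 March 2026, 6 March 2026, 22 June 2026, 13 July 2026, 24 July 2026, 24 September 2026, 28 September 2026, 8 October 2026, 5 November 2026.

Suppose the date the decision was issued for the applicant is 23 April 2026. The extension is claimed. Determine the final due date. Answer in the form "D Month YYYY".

Counting 15 business days after 23 April 2026 (skipping weekends and listed holidays) reaches 14 May 2026.
Since 14 May 2026 is a Thursday and not a holiday, the date is unchanged.
The 10-business-day extension runs from 14 May 2026 to 28 May 2026.
Since 28 May 2026 is a Thursday and not a holiday, the date is unchanged.
So the filing is due 28 May 2026.

28 May 2026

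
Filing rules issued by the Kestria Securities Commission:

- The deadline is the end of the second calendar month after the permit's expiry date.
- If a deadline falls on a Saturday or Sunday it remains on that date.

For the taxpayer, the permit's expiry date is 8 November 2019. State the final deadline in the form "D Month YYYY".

The second month after 8 November 2019 is January 2020, whose last day is 31 January 2020.
31 January 2020 falls on a Friday. The rules make no weekend/holiday allowance, so it remains 31 January 2020.
The final due date is 31 January 2020.

31 January 2020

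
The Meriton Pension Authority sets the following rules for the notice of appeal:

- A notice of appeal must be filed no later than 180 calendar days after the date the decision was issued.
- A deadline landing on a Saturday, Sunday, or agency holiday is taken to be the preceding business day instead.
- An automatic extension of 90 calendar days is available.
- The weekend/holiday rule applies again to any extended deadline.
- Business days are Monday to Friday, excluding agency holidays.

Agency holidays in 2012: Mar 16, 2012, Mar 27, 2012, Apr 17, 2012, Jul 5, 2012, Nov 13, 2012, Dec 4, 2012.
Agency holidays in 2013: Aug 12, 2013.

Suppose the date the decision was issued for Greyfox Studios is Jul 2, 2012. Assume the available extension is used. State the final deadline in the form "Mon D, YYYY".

180 calendar days after Jul 2, 2012 is Dec 29, 2012.
Dec 29, 2012 is a Saturday, so it moves to the preceding business day, Dec 28, 2012 (Friday).
Applying the 90-calendar-day extension: Dec 28, 2012 + 90 days = Mar 28, 2013.
Since Mar 28, 2013 is a Thursday and not a holiday, the date is unchanged.
The final due date is Mar 28, 2013.

Mar 28, 2013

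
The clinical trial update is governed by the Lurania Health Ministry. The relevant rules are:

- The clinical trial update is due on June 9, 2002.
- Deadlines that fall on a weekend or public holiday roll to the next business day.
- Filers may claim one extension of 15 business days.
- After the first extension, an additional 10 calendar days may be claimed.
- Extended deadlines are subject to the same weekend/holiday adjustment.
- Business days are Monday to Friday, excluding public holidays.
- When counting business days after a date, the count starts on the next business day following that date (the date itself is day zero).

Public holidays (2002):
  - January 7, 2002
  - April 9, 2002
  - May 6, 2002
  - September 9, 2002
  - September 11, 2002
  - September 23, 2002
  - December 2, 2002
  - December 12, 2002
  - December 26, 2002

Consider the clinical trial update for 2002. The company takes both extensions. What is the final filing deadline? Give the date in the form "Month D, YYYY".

July 11, 2002

The statutory due date is June 9, 2002.
June 9, 2002 is a Sunday; the next business day is June 10, 2002 (Monday).
Counting 15 further business days from June 10, 2002 reaches July 1, 2002.
Since July 1, 2002 is a Monday and not a holiday, the date is unchanged.
The 10-calendar-day extension moves the deadline from July 1, 2002 to July 11, 2002.
Since July 11, 2002 is a Thursday and not a holiday, the date is unchanged.
Final deadline: July 11, 2002.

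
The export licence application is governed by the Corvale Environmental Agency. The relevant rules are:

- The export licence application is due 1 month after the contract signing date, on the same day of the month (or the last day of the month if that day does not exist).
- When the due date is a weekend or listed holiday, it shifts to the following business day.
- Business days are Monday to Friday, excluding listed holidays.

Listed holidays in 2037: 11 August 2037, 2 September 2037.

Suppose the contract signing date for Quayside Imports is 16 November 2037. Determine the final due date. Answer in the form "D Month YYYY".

1 month after 16 November 2037, on the same day of the month, is 16 December 2037.
16 December 2037 is a Wednesday and not a listed holiday, so it stands.
Deadline: 16 December 2037.

16 December 2037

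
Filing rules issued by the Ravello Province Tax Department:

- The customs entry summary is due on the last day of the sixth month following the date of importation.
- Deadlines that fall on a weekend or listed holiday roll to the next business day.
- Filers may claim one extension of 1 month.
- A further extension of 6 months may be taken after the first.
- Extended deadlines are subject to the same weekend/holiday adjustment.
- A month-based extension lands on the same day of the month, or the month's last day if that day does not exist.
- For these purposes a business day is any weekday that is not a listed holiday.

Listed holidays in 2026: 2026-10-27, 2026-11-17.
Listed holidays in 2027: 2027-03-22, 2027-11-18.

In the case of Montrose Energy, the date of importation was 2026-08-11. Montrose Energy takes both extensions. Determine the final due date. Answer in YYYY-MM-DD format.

2027-10-01

The sixth month after 2026-08-11 is February 2027, whose last day is 2027-02-28.
2027-02-28 is a Sunday; the next business day is 2027-03-01 (Monday).
The 1 month extension carries 2027-03-01 to 2027-04-01.
Since 2027-04-01 is a Thursday and not a holiday, the date is unchanged.
Applying the 6 months extension: 6 months after 2027-04-01 is 2027-10-01.
Since 2027-10-01 is a Friday and not a holiday, the date is unchanged.
The final due date is 2027-10-01.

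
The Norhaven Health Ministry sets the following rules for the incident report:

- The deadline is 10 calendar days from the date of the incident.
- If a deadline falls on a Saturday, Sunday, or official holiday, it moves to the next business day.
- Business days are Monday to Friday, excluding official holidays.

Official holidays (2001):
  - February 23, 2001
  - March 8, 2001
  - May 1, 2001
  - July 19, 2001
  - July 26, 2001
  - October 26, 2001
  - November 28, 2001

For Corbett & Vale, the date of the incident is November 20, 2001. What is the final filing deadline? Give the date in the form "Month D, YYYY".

November 30, 2001

Adding 10 calendar days to November 20, 2001 gives November 30, 2001.
November 30, 2001 (Friday) is already a business day.
The final due date is November 30, 2001.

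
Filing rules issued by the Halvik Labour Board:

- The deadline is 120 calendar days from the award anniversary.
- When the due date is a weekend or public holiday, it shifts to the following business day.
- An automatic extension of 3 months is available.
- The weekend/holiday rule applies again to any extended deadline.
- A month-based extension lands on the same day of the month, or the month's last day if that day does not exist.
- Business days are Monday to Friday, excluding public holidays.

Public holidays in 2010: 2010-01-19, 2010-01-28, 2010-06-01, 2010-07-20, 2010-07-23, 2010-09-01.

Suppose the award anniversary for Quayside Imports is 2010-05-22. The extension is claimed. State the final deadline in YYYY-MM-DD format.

2010-12-20

Adding 120 calendar days to 2010-05-22 gives 2010-09-19.
2010-09-19 is a Sunday; the next business day is 2010-09-20 (Monday).
The 3 months extension carries 2010-09-20 to 2010-12-20.
2010-12-20 is a Monday and not a listed holiday, so it stands.
So the filing is due 2010-12-20.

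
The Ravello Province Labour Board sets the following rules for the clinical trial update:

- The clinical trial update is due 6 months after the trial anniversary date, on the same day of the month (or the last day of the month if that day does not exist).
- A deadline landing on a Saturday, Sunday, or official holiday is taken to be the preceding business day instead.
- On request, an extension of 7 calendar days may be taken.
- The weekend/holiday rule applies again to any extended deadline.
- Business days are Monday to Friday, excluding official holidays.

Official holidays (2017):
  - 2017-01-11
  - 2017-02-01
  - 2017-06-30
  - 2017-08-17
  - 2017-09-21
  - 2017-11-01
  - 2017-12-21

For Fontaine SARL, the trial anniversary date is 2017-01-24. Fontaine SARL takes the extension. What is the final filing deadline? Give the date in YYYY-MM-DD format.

6 months from 2017-01-24 is 2017-07-24.
Since 2017-07-24 is a Monday and not a holiday, the date is unchanged.
Applying the 7-calendar-day extension: 2017-07-24 + 7 days = 2017-07-31.
2017-07-31 falls on a Monday, which is a business day, so no adjustment is needed.
Deadline: 2017-07-31.

2017-07-31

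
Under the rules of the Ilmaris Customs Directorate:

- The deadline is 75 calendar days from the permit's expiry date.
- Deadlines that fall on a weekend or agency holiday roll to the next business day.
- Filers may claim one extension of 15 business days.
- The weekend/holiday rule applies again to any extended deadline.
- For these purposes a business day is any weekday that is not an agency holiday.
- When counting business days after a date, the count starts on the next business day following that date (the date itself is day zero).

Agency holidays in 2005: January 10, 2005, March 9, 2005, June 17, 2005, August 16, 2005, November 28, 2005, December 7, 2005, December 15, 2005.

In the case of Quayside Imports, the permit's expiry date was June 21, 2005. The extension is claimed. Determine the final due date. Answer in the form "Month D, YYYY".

September 26, 2005

From June 21, 2005, 75 calendar days later is September 4, 2005.
Because September 4, 2005 is a Sunday, the deadline becomes September 5, 2005 (Monday).
The 15-business-day extension runs from September 5, 2005 to September 26, 2005.
September 26, 2005 falls on a Monday, which is a business day, so no adjustment is needed.
Final deadline: September 26, 2005.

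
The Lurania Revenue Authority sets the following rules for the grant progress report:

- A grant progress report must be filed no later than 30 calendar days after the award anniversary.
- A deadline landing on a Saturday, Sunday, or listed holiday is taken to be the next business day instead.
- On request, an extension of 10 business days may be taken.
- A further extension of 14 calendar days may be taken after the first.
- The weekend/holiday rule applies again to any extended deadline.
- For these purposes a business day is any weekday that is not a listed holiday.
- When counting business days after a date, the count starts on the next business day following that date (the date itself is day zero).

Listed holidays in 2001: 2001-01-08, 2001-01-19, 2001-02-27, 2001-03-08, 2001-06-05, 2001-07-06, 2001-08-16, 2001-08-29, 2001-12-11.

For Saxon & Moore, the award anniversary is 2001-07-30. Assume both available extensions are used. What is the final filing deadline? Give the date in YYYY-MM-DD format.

Trigger date 2001-07-30 + 30 calendar days = 2001-08-29.
2001-08-29 falls on a listed holiday. Rolling to the next business day gives 2001-08-30, a Thursday.
Counting 10 further business days from 2001-08-30 reaches 2001-09-13.
2001-09-13 (Thursday) is already a business day.
Add the 14 calendar-day extension to 2001-09-13: 2001-09-27.
2001-09-27 is a Thursday and not a listed holiday, so it stands.
The final due date is 2001-09-27.

2001-09-27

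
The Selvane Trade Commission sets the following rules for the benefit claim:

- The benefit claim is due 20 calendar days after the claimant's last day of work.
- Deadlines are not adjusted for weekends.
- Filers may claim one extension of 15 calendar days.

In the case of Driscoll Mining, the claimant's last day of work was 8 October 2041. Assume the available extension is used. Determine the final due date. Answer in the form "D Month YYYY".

From 8 October 2041, 20 calendar days later is 28 October 2041.
No adjustment is made for weekends or holidays, so 28 October 2041 stands.
Add the 15 calendar-day extension to 28 October 2041: 12 November 2041.
No adjustment is made for weekends or holidays, so 12 November 2041 stands.
Final deadline: 12 November 2041.

12 November 2041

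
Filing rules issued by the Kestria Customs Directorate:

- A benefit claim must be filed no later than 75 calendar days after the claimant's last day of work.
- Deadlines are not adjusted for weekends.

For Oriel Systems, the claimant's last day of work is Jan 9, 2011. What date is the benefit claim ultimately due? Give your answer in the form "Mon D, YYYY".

Mar 25, 2011

From Jan 9, 2011, 75 calendar days later is Mar 25, 2011.
No adjustment is made for weekends or holidays, so Mar 25, 2011 stands.
Final deadline: Mar 25, 2011.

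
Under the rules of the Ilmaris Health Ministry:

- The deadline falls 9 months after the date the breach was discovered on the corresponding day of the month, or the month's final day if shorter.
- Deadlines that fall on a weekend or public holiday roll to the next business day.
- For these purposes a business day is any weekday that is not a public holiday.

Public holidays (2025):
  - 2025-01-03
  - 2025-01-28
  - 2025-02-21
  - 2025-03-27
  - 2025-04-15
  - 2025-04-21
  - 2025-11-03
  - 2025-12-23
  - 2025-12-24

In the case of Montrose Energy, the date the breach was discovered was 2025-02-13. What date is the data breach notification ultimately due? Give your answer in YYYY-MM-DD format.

9 months from 2025-02-13 is 2025-11-13.
Since 2025-11-13 is a Thursday and not a holiday, the date is unchanged.
Deadline: 2025-11-13.

2025-11-13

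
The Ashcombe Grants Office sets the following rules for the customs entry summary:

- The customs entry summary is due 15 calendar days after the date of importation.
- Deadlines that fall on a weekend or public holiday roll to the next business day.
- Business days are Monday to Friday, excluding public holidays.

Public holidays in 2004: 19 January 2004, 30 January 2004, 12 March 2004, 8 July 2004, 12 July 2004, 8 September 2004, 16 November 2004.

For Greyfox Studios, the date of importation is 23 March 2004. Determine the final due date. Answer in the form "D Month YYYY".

Adding 15 calendar days to 23 March 2004 gives 7 April 2004.
7 April 2004 (Wednesday) is already a business day.
The final due date is 7 April 2004.

7 April 2004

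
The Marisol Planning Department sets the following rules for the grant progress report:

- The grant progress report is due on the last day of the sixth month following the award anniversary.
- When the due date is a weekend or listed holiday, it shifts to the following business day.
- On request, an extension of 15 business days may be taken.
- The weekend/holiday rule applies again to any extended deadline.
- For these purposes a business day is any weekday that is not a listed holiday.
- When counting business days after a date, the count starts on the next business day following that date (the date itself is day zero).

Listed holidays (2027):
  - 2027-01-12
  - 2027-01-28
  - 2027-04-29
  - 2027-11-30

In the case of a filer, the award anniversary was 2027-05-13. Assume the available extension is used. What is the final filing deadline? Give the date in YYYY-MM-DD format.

2027-12-22

6 months after 2027-05-13 falls in November 2027; the last day of that month is 2027-11-30.
2027-11-30 falls on a listed holiday. Rolling to the next business day gives 2027-12-01, a Wednesday.
Applying the 15-business-day extension: 15 business days after 2027-12-01 is 2027-12-22.
2027-12-22 falls on a Wednesday, which is a business day, so no adjustment is needed.
So the filing is due 2027-12-22.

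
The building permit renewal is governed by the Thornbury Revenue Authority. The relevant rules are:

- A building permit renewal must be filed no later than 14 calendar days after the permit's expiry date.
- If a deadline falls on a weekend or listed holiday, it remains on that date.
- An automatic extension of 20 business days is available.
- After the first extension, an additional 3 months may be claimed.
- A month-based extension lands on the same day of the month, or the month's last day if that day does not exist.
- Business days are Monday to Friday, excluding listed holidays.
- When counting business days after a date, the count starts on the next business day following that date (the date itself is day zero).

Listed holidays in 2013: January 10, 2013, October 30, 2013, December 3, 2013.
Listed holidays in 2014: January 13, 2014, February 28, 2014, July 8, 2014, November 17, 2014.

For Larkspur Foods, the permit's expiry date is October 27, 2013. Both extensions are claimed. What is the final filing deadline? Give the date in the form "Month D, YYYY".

Trigger date October 27, 2013 + 14 calendar days = November 10, 2013.
November 10, 2013 is a Sunday; no weekend or holiday adjustment applies.
Applying the 20-business-day extension: 20 business days after November 10, 2013 is December 9, 2013.
December 9, 2013 falls on a Monday. The rules make no weekend/holiday allowance, so it remains December 9, 2013.
Applying the 3 months extension: 3 months after December 9, 2013 is March 9, 2014.
March 9, 2014 is a Sunday; no weekend or holiday adjustment applies.
Deadline: March 9, 2014.

March 9, 2014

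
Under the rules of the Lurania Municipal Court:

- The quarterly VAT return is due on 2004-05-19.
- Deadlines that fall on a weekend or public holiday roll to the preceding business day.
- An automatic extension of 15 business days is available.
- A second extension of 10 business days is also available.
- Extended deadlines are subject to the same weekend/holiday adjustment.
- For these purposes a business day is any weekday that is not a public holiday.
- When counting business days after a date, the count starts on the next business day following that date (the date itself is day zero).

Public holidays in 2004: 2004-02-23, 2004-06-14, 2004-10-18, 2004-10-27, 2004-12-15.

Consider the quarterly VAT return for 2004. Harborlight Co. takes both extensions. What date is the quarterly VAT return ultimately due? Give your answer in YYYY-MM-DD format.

Start from the fixed due date, 2004-05-19.
Since 2004-05-19 is a Wednesday and not a holiday, the date is unchanged.
The 15-business-day extension runs from 2004-05-19 to 2004-06-09.
2004-06-09 (Wednesday) is already a business day.
Counting 10 further business days from 2004-06-09 reaches 2004-06-24.
2004-06-24 is a Thursday and not a listed holiday, so it stands.
Deadline: 2004-06-24.

2004-06-24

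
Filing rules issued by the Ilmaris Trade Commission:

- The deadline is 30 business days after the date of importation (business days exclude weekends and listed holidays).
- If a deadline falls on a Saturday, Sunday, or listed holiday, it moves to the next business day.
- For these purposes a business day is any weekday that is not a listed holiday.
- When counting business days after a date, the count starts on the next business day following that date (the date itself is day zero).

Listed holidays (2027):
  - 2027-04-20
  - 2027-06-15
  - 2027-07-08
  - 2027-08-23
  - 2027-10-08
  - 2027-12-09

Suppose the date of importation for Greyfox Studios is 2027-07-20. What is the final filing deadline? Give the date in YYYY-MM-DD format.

2027-09-01

30 business days after 2027-07-20, excluding weekends and holidays, is 2027-09-01.
2027-09-01 falls on a Wednesday, which is a business day, so no adjustment is needed.
So the filing is due 2027-09-01.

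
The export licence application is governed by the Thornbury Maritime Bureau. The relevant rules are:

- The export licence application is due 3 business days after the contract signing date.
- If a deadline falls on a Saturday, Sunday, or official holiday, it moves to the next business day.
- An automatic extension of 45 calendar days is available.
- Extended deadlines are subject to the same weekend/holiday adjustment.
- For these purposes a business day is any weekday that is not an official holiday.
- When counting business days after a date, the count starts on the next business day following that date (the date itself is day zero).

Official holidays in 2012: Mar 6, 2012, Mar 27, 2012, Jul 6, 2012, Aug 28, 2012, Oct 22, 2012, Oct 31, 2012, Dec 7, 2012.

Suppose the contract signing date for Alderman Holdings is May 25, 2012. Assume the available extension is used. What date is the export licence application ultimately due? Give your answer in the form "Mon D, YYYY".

Jul 16, 2012

Starting the day after May 25, 2012 and counting 3 business days lands on May 30, 2012.
May 30, 2012 (Wednesday) is already a business day.
With the 45-day extension, May 30, 2012 becomes Jul 14, 2012.
Jul 14, 2012 is a Saturday; the next business day is Jul 16, 2012 (Monday).
So the filing is due Jul 16, 2012.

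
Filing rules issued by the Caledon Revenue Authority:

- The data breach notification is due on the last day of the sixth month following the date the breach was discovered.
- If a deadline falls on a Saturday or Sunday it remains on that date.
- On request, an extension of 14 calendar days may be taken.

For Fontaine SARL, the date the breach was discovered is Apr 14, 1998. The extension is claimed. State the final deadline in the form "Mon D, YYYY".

6 months after Apr 14, 1998 is October 1998; that month ends on Oct 31, 1998.
No adjustment is made for weekends or holidays, so Oct 31, 1998 stands.
With the 14-day extension, Oct 31, 1998 becomes Nov 14, 1998.
Nov 14, 1998 is a Saturday; no weekend or holiday adjustment applies.
Deadline: Nov 14, 1998.

Nov 14, 1998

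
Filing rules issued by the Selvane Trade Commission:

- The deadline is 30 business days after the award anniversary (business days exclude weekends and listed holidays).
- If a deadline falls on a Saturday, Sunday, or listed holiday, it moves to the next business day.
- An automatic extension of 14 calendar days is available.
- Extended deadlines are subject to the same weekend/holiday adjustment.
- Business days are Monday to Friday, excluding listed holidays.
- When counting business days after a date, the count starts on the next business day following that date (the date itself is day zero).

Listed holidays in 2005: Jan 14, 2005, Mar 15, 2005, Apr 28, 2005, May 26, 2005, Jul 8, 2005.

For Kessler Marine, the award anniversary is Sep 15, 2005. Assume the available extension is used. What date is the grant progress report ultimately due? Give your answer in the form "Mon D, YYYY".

Starting the day after Sep 15, 2005 and counting 30 business days lands on Oct 27, 2005.
Since Oct 27, 2005 is a Thursday and not a holiday, the date is unchanged.
With the 14-day extension, Oct 27, 2005 becomes Nov 10, 2005.
Nov 10, 2005 is a Thursday and not a listed holiday, so it stands.
The final due date is Nov 10, 2005.

Nov 10, 2005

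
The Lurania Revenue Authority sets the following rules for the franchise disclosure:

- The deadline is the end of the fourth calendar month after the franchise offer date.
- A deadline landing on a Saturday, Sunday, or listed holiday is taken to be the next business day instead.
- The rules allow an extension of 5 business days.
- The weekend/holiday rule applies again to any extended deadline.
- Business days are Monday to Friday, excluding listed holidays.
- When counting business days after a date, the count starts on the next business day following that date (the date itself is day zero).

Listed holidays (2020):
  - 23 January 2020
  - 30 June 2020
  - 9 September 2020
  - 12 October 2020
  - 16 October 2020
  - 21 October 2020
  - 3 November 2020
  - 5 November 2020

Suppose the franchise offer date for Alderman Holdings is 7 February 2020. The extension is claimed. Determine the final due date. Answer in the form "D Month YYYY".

8 July 2020

4 months after 7 February 2020 is June 2020; that month ends on 30 June 2020.
30 June 2020 is a listed holiday; the next business day is 1 July 2020 (Wednesday).
Counting 5 further business days from 1 July 2020 reaches 8 July 2020.
8 July 2020 (Wednesday) is already a business day.
Deadline: 8 July 2020.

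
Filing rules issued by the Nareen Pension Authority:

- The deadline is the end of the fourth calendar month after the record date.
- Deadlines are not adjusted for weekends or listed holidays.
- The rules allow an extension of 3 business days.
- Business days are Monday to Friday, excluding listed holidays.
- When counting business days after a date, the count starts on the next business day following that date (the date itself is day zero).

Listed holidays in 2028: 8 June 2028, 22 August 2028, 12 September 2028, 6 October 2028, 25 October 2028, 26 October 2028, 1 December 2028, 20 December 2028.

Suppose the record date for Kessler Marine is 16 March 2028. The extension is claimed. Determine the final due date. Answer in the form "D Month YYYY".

4 months after 16 March 2028 falls in July 2028; the last day of that month is 31 July 2028.
No adjustment is made for weekends or holidays, so 31 July 2028 stands.
Counting 3 further business days from 31 July 2028 reaches 3 August 2028.
No adjustment is made for weekends or holidays, so 3 August 2028 stands.
The final due date is 3 August 2028.

3 August 2028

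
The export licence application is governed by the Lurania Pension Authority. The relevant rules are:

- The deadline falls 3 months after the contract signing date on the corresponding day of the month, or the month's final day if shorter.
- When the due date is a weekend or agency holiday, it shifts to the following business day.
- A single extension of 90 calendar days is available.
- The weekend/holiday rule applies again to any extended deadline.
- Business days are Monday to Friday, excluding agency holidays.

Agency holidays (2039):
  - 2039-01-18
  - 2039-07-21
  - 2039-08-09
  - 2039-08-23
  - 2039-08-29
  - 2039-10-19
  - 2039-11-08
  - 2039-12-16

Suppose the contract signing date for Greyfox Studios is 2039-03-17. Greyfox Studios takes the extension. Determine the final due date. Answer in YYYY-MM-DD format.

3 months from 2039-03-17 is 2039-06-17.
2039-06-17 (Friday) is already a business day.
The 90-calendar-day extension moves the deadline from 2039-06-17 to 2039-09-15.
2039-09-15 falls on a Thursday, which is a business day, so no adjustment is needed.
So the filing is due 2039-09-15.

2039-09-15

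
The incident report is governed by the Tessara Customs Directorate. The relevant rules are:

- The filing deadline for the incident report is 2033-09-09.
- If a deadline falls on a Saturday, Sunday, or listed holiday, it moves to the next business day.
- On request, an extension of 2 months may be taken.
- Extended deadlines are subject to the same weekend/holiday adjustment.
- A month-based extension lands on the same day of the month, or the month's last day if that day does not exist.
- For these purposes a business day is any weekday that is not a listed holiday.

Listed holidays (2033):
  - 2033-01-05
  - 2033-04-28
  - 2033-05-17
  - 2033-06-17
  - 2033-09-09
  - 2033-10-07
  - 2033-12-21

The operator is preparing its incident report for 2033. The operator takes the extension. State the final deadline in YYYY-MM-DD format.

The stated deadline is 2033-09-09.
2033-09-09 is a listed holiday; the next business day is 2033-09-12 (Monday).
Add 2 months to 2033-09-12: 2033-11-12.
Because 2033-11-12 is a Saturday, the deadline becomes 2033-11-14 (Monday).
So the filing is due 2033-11-14.

2033-11-14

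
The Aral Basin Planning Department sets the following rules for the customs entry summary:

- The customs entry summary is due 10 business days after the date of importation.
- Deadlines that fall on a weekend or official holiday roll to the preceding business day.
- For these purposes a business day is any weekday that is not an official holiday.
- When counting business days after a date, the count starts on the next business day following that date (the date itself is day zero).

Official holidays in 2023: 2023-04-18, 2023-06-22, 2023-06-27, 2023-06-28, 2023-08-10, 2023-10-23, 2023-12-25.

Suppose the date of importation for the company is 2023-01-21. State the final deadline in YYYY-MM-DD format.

2023-02-03

Counting 10 business days after 2023-01-21 (skipping weekends and listed holidays) reaches 2023-02-03.
Since 2023-02-03 is a Friday and not a holiday, the date is unchanged.
The final due date is 2023-02-03.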